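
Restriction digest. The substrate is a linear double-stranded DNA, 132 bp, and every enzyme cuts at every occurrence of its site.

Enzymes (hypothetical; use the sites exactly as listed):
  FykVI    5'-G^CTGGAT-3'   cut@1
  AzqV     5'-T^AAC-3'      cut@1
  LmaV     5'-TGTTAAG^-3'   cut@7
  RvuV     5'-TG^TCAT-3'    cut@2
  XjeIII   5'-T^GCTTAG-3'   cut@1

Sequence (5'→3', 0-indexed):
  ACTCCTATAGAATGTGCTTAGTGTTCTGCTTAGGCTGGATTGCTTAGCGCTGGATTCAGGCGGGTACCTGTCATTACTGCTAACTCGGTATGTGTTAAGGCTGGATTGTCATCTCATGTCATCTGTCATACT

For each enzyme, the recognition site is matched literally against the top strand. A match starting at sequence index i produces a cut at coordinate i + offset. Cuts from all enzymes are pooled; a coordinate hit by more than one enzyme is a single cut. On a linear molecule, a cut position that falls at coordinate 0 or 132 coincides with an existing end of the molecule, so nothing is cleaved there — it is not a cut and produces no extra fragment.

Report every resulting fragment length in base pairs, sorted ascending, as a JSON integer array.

[1,7,7,7,7,8,8,10,11,12,15,18,21]

Per-enzyme occurrences:
  FykVI (GCTGGAT, off=1): starts [33, 48, 99] → cuts [34, 49, 100]
  AzqV (TAAC, off=1): starts [80] → cuts [81]
  LmaV (TGTTAAG, off=7): starts [92] → cuts [99]
  RvuV (TGTCAT, off=2): starts [68, 106, 116, 123] → cuts [70, 108, 118, 125]
  XjeIII (TGCTTAG, off=1): starts [14, 26, 40] → cuts [15, 27, 41]

Pooled cuts: [15, 27, 34, 41, 49, 70, 81, 99, 100, 108, 118, 125]

Fragments:
  [0,15): 15 bp
  [15,27): 12 bp
  [27,34): 7 bp
  [34,41): 7 bp
  [41,49): 8 bp
  [49,70): 21 bp
  [70,81): 11 bp
  [81,99): 18 bp
  [99,100): 1 bp
  [100,108): 8 bp
  [108,118): 10 bp
  [118,125): 7 bp
  [125,132): 7 bp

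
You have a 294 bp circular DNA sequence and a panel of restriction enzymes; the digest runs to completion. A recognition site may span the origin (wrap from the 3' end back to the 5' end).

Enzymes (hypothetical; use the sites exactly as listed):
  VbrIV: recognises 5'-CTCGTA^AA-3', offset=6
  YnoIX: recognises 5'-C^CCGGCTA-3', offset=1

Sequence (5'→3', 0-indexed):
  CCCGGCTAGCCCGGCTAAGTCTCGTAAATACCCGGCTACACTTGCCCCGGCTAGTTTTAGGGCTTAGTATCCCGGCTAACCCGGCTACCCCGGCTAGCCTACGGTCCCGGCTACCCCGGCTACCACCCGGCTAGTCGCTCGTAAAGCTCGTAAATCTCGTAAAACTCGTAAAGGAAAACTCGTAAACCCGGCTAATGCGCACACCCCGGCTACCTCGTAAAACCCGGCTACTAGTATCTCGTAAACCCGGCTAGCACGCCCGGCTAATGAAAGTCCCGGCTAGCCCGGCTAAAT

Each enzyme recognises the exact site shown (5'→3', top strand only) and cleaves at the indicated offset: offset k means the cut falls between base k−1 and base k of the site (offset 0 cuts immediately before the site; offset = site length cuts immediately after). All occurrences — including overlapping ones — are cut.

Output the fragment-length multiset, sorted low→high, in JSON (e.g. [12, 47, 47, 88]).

[3,3,4,5,9,9,9,9,9,9,9,9,11,11,13,14,14,15,16,16,17,17,18,20,25]

Per-enzyme occurrences:
  VbrIV CTCGTAAA/6: at [20, 137, 146, 155, 164, 178, 213, 237] ⇒ [26, 143, 152, 161, 170, 184, 219, 243]
  YnoIX CCCGGCTA/1: at [0, 9, 30, 45, 70, 79, 88, 105, 114, 125, 186, 204, 222, 245, 258, 274, 283] ⇒ [1, 10, 31, 46, 71, 80, 89, 106, 115, 126, 187, 205, 223, 246, 259, 275, 284]

Pooled cuts: [1, 10, 26, 31, 46, 71, 80, 89, 106, 115, 126, 143, 152, 161, 170, 184, 187, 205, 219, 223, 243, 246, 259, 275, 284]

Fragments:
  1→10: 9 bp
  10→26: 16 bp
  26→31: 5 bp
  31→46: 15 bp
  46→71: 25 bp
  71→80: 9 bp
  80→89: 9 bp
  89→106: 17 bp
  106→115: 9 bp
  115→126: 11 bp
  126→143: 17 bp
  143→152: 9 bp
  152→161: 9 bp
  161→170: 9 bp
  170→184: 14 bp
  184→187: 3 bp
  187→205: 18 bp
  205→219: 14 bp
  219→223: 4 bp
  223→243: 20 bp
  243→246: 3 bp
  246→259: 13 bp
  259→275: 16 bp
  275→284: 9 bp
  284→1 (wrap): 294-284+1 = 11 bp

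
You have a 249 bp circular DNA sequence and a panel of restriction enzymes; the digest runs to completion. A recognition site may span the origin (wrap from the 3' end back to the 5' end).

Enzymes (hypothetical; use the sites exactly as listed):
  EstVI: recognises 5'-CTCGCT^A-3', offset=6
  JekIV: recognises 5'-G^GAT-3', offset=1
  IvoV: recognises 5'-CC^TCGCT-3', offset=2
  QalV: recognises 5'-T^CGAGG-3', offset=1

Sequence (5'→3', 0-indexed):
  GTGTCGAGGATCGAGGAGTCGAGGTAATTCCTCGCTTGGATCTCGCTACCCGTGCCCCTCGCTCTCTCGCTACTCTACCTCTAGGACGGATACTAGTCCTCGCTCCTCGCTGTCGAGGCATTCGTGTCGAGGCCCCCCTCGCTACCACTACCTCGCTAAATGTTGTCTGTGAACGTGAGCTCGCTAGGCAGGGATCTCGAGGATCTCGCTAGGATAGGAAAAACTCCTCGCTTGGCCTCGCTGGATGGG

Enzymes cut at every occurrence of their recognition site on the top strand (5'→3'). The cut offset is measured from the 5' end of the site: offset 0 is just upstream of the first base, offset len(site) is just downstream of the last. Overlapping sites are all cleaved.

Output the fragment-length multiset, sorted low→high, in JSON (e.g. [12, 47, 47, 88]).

[2,3,4,4,5,5,5,6,7,7,7,7,8,9,9,9,10,10,11,11,11,12,13,14,15,17,28]

Scan for sites:
  EstVI CTCGCTA/6: at [41, 65, 137, 151, 179, 204] ⇒ [47, 71, 143, 157, 185, 210]
  JekIV GGAT/1: at [7, 37, 87, 191, 200, 211, 242] ⇒ [8, 38, 88, 192, 201, 212, 243]
  IvoV CCTCGCT/2: at [29, 56, 97, 104, 136, 150, 225, 235] ⇒ [31, 58, 99, 106, 138, 152, 227, 237]
  QalV TCGAGG/1: at [3, 10, 18, 112, 126, 196] ⇒ [4, 11, 19, 113, 127, 197]

Pooled cuts: [4, 8, 11, 19, 31, 38, 47, 58, 71, 88, 99, 106, 113, 127, 138, 143, 152, 157, 185, 192, 197, 201, 210, 212, 227, 237, 243]

Fragments:
  4→8: 4 bp
  8→11: 3 bp
  11→19: 8 bp
  19→31: 12 bp
  31→38: 7 bp
  38→47: 9 bp
  47→58: 11 bp
  58→71: 13 bp
  71→88: 17 bp
  88→99: 11 bp
  99→106: 7 bp
  106→113: 7 bp
  113→127: 14 bp
  127→138: 11 bp
  138→143: 5 bp
  143→152: 9 bp
  152→157: 5 bp
  157→185: 28 bp
  185→192: 7 bp
  192→197: 5 bp
  197→201: 4 bp
  201→210: 9 bp
  210→212: 2 bp
  212→227: 15 bp
  227→237: 10 bp
  237→243: 6 bp
  243→4 (wrap): 249-243+4 = 10 bp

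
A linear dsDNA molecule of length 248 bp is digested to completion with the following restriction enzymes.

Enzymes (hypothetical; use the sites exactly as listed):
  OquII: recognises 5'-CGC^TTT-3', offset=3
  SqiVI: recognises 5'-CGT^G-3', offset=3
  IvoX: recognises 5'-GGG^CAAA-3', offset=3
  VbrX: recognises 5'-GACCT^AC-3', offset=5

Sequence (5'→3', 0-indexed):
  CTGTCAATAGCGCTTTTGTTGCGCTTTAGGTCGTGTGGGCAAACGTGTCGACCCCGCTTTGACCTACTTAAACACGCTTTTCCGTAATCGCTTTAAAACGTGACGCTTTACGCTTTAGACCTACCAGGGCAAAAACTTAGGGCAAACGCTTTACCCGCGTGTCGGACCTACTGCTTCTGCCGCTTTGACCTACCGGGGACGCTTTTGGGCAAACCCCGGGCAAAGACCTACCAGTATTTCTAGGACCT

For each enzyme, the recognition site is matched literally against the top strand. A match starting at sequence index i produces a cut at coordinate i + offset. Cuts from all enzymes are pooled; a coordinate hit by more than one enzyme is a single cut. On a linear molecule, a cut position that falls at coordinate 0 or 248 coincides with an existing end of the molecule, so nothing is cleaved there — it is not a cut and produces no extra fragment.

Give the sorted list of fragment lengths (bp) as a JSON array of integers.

Per-enzyme occurrences:
  OquII (CGCTTT, off=3): starts [10, 21, 54, 74, 88, 103, 110, 146, 180, 199] → cuts [13, 24, 57, 77, 91, 106, 113, 149, 183, 202]
  SqiVI (CGTG, off=3): starts [31, 43, 98, 157] → cuts [34, 46, 101, 160]
  IvoX (GGGCAAA, off=3): starts [36, 126, 139, 206, 217] → cuts [39, 129, 142, 209, 220]
  VbrX (GACCTAC, off=5): starts [60, 117, 164, 186, 224] → cuts [65, 122, 169, 191, 229]

Pooled cuts: [13, 24, 34, 39, 46, 57, 65, 77, 91, 101, 106, 113, 122, 129, 142, 149, 160, 169, 183, 191, 202, 209, 220, 229]

Fragments:
  [0,13): 13 bp
  [13,24): 11 bp
  [24,34): 10 bp
  [34,39): 5 bp
  [39,46): 7 bp
  [46,57): 11 bp
  [57,65): 8 bp
  [65,77): 12 bp
  [77,91): 14 bp
  [91,101): 10 bp
  [101,106): 5 bp
  [106,113): 7 bp
  [113,122): 9 bp
  [122,129): 7 bp
  [129,142): 13 bp
  [142,149): 7 bp
  [149,160): 11 bp
  [160,169): 9 bp
  [169,183): 14 bp
  [183,191): 8 bp
  [191,202): 11 bp
  [202,209): 7 bp
  [209,220): 11 bp
  [220,229): 9 bp
  [229,248): 19 bp

[5,5,7,7,7,7,7,8,8,9,9,9,10,10,11,11,11,11,11,12,13,13,14,14,19]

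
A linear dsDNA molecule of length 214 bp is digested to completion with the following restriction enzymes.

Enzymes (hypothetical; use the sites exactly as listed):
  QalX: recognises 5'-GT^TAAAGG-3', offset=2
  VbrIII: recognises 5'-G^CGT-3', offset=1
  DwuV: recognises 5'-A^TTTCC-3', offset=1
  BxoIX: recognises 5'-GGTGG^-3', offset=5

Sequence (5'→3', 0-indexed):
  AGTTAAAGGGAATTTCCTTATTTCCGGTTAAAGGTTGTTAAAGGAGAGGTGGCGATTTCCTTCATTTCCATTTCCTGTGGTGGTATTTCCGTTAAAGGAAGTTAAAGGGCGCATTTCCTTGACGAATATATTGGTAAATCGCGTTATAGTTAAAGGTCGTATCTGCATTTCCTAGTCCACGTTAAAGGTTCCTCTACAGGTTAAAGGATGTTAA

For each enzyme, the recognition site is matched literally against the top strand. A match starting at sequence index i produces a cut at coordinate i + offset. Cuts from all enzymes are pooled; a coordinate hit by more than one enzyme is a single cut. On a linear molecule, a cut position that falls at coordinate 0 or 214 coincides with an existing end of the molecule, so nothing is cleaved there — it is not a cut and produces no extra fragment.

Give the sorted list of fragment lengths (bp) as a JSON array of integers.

[2,3,3,6,7,8,8,9,9,9,10,10,11,13,13,14,15,17,19,28]

Per-enzyme occurrences:
  QalX GTTAAAGG/2: at [1, 26, 36, 90, 100, 148, 180, 199] ⇒ [3, 28, 38, 92, 102, 150, 182, 201]
  VbrIII GCGT/1: at [140] ⇒ [141]
  DwuV ATTTCC/1: at [11, 19, 54, 63, 69, 84, 112, 166] ⇒ [12, 20, 55, 64, 70, 85, 113, 167]
  BxoIX GGTGG/5: at [47, 78] ⇒ [52, 83]

All cut coordinates (distinct, sorted): [3, 12, 20, 28, 38, 52, 55, 64, 70, 83, 85, 92, 102, 113, 141, 150, 167, 182, 201]

Fragment lengths:
  [0,3): 3 bp
  [3,12): 9 bp
  [12,20): 8 bp
  [20,28): 8 bp
  [28,38): 10 bp
  [38,52): 14 bp
  [52,55): 3 bp
  [55,64): 9 bp
  [64,70): 6 bp
  [70,83): 13 bp
  [83,85): 2 bp
  [85,92): 7 bp
  [92,102): 10 bp
  [102,113): 11 bp
  [113,141): 28 bp
  [141,150): 9 bp
  [150,167): 17 bp
  [167,182): 15 bp
  [182,201): 19 bp
  [201,214): 13 bp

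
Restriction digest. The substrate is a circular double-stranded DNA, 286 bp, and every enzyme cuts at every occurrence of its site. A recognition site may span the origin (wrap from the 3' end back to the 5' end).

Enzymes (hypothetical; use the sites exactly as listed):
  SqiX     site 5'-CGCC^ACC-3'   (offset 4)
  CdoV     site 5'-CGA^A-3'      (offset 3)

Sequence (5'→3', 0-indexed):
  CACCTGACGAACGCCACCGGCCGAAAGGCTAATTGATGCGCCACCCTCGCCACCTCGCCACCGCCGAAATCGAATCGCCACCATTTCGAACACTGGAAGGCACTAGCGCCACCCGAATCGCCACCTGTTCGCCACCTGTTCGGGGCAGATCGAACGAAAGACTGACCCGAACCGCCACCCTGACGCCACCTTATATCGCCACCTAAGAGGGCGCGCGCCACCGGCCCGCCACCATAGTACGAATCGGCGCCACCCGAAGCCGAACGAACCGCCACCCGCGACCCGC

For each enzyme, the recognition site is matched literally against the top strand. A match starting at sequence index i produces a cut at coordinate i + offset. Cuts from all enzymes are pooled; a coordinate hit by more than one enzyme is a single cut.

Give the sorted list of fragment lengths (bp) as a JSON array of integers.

Site scan:
  SqiX (CGCCACC, off=4): starts [11, 38, 47, 55, 75, 106, 118, 129, 172, 183, 196, 215, 226, 247, 269, 283] → cuts [1, 15, 42, 51, 59, 79, 110, 122, 133, 176, 187, 200, 219, 230, 251, 273]
  CdoV (CGAA, off=3): starts [7, 21, 64, 70, 86, 113, 150, 154, 167, 239, 254, 260, 264] → cuts [10, 24, 67, 73, 89, 116, 153, 157, 170, 242, 257, 263, 267]

Pooled cuts: [1, 10, 15, 24, 42, 51, 59, 67, 73, 79, 89, 110, 116, 122, 133, 153, 157, 170, 176, 187, 200, 219, 230, 242, 251, 257, 263, 267, 273]

Fragment lengths:
  1→10: 9 bp
  10→15: 5 bp
  15→24: 9 bp
  24→42: 18 bp
  42→51: 9 bp
  51→59: 8 bp
  59→67: 8 bp
  67→73: 6 bp
  73→79: 6 bp
  79→89: 10 bp
  89→110: 21 bp
  110→116: 6 bp
  116→122: 6 bp
  122→133: 11 bp
  133→153: 20 bp
  153→157: 4 bp
  157→170: 13 bp
  170→176: 6 bp
  176→187: 11 bp
  187→200: 13 bp
  200→219: 19 bp
  219→230: 11 bp
  230→242: 12 bp
  242→251: 9 bp
  251→257: 6 bp
  257→263: 6 bp
  263→267: 4 bp
  267→273: 6 bp
  273→1 (wrap): 286-273+1 = 14 bp

[4,4,5,6,6,6,6,6,6,6,6,8,8,9,9,9,9,10,11,11,11,12,13,13,14,18,19,20,21]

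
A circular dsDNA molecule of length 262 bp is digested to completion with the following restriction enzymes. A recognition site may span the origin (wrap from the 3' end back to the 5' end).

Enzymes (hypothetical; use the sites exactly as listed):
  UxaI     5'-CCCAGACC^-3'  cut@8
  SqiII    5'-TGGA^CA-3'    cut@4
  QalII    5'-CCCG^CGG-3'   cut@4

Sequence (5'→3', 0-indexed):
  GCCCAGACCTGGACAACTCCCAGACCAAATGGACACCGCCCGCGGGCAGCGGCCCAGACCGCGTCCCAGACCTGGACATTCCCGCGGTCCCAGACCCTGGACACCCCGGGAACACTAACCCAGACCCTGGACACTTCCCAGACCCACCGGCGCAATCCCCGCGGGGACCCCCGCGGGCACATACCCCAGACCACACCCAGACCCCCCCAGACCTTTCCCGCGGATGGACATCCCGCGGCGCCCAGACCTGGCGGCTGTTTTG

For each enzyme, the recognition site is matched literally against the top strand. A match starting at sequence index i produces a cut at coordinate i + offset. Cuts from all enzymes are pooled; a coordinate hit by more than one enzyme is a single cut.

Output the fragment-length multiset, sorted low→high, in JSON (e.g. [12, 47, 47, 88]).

[4,4,5,5,7,7,7,8,8,9,10,11,12,12,12,13,13,13,17,18,19,23,25]

Per-enzyme occurrences:
  UxaI (CCCAGACC, off=8): starts [1, 18, 52, 64, 88, 118, 136, 184, 195, 205, 240] → cuts [9, 26, 60, 72, 96, 126, 144, 192, 203, 213, 248]
  SqiII (TGGACA, off=4): starts [9, 29, 72, 97, 127, 224] → cuts [13, 33, 76, 101, 131, 228]
  QalII (CCCGCGG, off=4): starts [38, 80, 157, 169, 216, 231] → cuts [42, 84, 161, 173, 220, 235]

Pooled cuts: [9, 13, 26, 33, 42, 60, 72, 76, 84, 96, 101, 126, 131, 144, 161, 173, 192, 203, 213, 220, 228, 235, 248]

Fragment lengths:
  9→13: 4 bp
  13→26: 13 bp
  26→33: 7 bp
  33→42: 9 bp
  42→60: 18 bp
  60→72: 12 bp
  72→76: 4 bp
  76→84: 8 bp
  84→96: 12 bp
  96→101: 5 bp
  101→126: 25 bp
  126→131: 5 bp
  131→144: 13 bp
  144→161: 17 bp
  161→173: 12 bp
  173→192: 19 bp
  192→203: 11 bp
  203→213: 10 bp
  213→220: 7 bp
  220→228: 8 bp
  228→235: 7 bp
  235→248: 13 bp
  248→9 (wrap): 262-248+9 = 23 bp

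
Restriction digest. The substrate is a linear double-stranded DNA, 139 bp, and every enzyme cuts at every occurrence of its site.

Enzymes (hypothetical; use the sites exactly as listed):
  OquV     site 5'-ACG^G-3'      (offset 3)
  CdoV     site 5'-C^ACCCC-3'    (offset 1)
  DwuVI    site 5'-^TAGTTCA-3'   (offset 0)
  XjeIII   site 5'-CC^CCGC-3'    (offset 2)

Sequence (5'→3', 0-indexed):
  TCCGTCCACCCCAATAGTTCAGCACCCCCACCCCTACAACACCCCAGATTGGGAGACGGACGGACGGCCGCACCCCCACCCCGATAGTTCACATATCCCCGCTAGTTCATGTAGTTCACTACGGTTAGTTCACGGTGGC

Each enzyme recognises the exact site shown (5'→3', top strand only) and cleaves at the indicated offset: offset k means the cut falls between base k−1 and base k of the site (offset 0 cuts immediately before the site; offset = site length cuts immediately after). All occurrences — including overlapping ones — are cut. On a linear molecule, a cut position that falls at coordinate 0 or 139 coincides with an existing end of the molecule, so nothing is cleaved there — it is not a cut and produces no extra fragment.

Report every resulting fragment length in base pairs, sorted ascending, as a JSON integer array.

[2,4,4,4,5,5,6,6,7,7,7,9,9,9,11,12,14,18]

Site scan:
  OquV (ACGG, off=3): starts [55, 59, 63, 120, 131] → cuts [58, 62, 66, 123, 134]
  CdoV (CACCCC, off=1): starts [6, 22, 28, 39, 70, 76] → cuts [7, 23, 29, 40, 71, 77]
  DwuVI (TAGTTCA, off=0): starts [14, 84, 102, 111, 125] → cuts [14, 84, 102, 111, 125]
  XjeIII (CCCCGC, off=2): starts [96] → cuts [98]

All cut coordinates (distinct, sorted): [7, 14, 23, 29, 40, 58, 62, 66, 71, 77, 84, 98, 102, 111, 123, 125, 134]

Fragments:
  [0,7): 7 bp
  [7,14): 7 bp
  [14,23): 9 bp
  [23,29): 6 bp
  [29,40): 11 bp
  [40,58): 18 bp
  [58,62): 4 bp
  [62,66): 4 bp
  [66,71): 5 bp
  [71,77): 6 bp
  [77,84): 7 bp
  [84,98): 14 bp
  [98,102): 4 bp
  [102,111): 9 bp
  [111,123): 12 bp
  [123,125): 2 bp
  [125,134): 9 bp
  [134,139): 5 bp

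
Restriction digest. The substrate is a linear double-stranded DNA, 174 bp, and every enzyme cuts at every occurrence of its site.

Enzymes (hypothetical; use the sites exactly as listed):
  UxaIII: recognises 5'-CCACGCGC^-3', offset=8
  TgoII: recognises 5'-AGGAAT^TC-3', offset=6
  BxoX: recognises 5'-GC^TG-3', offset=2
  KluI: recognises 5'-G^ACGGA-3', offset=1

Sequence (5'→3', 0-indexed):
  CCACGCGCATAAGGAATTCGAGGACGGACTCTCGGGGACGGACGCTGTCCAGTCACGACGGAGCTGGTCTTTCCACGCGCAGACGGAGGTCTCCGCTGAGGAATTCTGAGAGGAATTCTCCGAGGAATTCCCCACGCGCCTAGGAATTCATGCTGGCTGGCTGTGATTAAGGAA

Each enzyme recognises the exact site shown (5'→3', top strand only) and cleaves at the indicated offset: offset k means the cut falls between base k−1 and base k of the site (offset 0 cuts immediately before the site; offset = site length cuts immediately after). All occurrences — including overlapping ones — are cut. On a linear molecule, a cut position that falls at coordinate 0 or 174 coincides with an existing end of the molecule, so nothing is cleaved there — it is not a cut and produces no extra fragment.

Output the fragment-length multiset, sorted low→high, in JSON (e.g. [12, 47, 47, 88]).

Site scan:
  UxaIII (CCACGCGC, off=8): starts [0, 72, 131] → cuts [8, 80, 139]
  TgoII (AGGAATTC, off=6): starts [11, 98, 110, 122, 141] → cuts [17, 104, 116, 128, 147]
  BxoX (GCTG, off=2): starts [43, 62, 94, 151, 155, 159] → cuts [45, 64, 96, 153, 157, 161]
  KluI (GACGGA, off=1): starts [22, 36, 56, 81] → cuts [23, 37, 57, 82]

All cut coordinates (distinct, sorted): [8, 17, 23, 37, 45, 57, 64, 80, 82, 96, 104, 116, 128, 139, 147, 153, 157, 161]

Fragments:
  [0,8): 8 bp
  [8,17): 9 bp
  [17,23): 6 bp
  [23,37): 14 bp
  [37,45): 8 bp
  [45,57): 12 bp
  [57,64): 7 bp
  [64,80): 16 bp
  [80,82): 2 bp
  [82,96): 14 bp
  [96,104): 8 bp
  [104,116): 12 bp
  [116,128): 12 bp
  [128,139): 11 bp
  [139,147): 8 bp
  [147,153): 6 bp
  [153,157): 4 bp
  [157,161): 4 bp
  [161,174): 13 bp

[2,4,4,6,6,7,8,8,8,8,9,11,12,12,12,13,14,14,16]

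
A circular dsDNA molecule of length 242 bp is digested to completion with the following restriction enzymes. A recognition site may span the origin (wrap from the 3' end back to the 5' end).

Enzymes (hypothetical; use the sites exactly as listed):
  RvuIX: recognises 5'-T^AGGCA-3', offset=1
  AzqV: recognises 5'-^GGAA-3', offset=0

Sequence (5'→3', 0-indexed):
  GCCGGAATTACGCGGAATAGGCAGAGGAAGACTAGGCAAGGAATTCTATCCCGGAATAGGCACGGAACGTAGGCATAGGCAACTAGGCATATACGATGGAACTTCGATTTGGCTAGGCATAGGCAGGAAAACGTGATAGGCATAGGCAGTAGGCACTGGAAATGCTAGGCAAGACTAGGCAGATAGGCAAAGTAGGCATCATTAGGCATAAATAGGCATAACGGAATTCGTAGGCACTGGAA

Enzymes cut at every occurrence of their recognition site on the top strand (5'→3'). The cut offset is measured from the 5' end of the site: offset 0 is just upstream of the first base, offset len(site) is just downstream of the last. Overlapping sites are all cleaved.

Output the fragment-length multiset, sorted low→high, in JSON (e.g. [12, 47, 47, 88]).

Scan for sites:
  RvuIX TAGGCA/1: at [17, 32, 56, 69, 75, 83, 113, 119, 136, 142, 149, 165, 175, 183, 192, 202, 212, 230] ⇒ [18, 33, 57, 70, 76, 84, 114, 120, 137, 143, 150, 166, 176, 184, 193, 203, 213, 231]
  AzqV GGAA/0: at [3, 13, 25, 39, 52, 63, 97, 125, 157, 222, 238] ⇒ [3, 13, 25, 39, 52, 63, 97, 125, 157, 222, 238]

All cut coordinates (distinct, sorted): [3, 13, 18, 25, 33, 39, 52, 57, 63, 70, 76, 84, 97, 114, 120, 125, 137, 143, 150, 157, 166, 176, 184, 193, 203, 213, 222, 231, 238]

Fragments:
  3→13: 10 bp
  13→18: 5 bp
  18→25: 7 bp
  25→33: 8 bp
  33→39: 6 bp
  39→52: 13 bp
  52→57: 5 bp
  57→63: 6 bp
  63→70: 7 bp
  70→76: 6 bp
  76→84: 8 bp
  84→97: 13 bp
  97→114: 17 bp
  114→120: 6 bp
  120→125: 5 bp
  125→137: 12 bp
  137→143: 6 bp
  143→150: 7 bp
  150→157: 7 bp
  157→166: 9 bp
  166→176: 10 bp
  176→184: 8 bp
  184→193: 9 bp
  193→203: 10 bp
  203→213: 10 bp
  213→222: 9 bp
  222→231: 9 bp
  231→238: 7 bp
  238→3 (wrap): 242-238+3 = 7 bp

[5,5,5,6,6,6,6,6,7,7,7,7,7,7,8,8,8,9,9,9,9,10,10,10,10,12,13,13,17]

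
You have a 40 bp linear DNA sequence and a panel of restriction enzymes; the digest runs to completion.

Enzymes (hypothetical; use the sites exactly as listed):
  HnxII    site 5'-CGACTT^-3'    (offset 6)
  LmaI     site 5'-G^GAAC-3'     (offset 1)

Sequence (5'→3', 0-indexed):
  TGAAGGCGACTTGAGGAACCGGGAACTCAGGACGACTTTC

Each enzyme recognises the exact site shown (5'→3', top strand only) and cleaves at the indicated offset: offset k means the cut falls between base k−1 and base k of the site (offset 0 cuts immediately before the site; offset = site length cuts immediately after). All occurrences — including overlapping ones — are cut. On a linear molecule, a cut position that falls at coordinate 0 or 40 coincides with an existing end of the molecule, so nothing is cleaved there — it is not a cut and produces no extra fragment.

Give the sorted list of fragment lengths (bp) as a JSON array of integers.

Per-enzyme occurrences:
  HnxII (CGACTT, off=6): starts [6, 32] → cuts [12, 38]
  LmaI (GGAAC, off=1): starts [14, 21] → cuts [15, 22]

Pooled cuts: [12, 15, 22, 38]

Fragments:
  [0,12): 12 bp
  [12,15): 3 bp
  [15,22): 7 bp
  [22,38): 16 bp
  [38,40): 2 bp

[2,3,7,12,16]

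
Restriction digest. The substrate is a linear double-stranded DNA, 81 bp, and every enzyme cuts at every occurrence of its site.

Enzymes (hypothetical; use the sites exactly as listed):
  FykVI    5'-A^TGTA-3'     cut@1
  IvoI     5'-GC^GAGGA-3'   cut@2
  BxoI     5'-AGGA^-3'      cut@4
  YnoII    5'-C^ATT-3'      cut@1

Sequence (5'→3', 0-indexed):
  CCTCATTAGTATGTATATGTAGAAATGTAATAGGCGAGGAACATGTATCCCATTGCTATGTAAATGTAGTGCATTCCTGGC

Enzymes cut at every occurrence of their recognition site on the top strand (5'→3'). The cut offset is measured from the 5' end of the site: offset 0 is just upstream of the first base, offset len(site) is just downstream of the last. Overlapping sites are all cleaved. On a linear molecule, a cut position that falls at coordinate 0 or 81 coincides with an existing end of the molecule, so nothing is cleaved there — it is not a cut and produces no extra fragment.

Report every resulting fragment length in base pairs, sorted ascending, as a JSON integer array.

Scan for sites:
  FykVI ATGTA/1: at [10, 16, 24, 42, 57, 63] ⇒ [11, 17, 25, 43, 58, 64]
  IvoI GCGAGGA/2: at [33] ⇒ [35]
  BxoI AGGA/4: at [36] ⇒ [40]
  YnoII CATT/1: at [3, 50, 71] ⇒ [4, 51, 72]

All cut coordinates (distinct, sorted): [4, 11, 17, 25, 35, 40, 43, 51, 58, 64, 72]

Fragments:
  [0,4): 4 bp
  [4,11): 7 bp
  [11,17): 6 bp
  [17,25): 8 bp
  [25,35): 10 bp
  [35,40): 5 bp
  [40,43): 3 bp
  [43,51): 8 bp
  [51,58): 7 bp
  [58,64): 6 bp
  [64,72): 8 bp
  [72,81): 9 bp

[3,4,5,6,6,7,7,8,8,8,9,10]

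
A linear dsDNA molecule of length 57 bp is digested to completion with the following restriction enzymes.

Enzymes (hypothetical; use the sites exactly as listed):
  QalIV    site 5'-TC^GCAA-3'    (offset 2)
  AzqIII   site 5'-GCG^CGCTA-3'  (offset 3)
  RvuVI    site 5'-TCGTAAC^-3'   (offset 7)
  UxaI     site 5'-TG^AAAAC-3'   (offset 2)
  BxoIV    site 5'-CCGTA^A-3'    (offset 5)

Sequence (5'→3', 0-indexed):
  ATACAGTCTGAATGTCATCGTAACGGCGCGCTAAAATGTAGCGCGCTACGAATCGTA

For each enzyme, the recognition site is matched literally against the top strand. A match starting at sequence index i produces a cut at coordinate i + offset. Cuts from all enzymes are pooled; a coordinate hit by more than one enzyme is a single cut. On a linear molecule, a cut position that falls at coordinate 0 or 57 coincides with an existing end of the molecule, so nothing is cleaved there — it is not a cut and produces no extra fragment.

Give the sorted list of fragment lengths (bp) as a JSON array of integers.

Per-enzyme occurrences:
  QalIV (TCGCAA, off=2): no sites
  AzqIII GCGCGCTA/3: at [25, 40] ⇒ [28, 43]
  RvuVI TCGTAAC/7: at [17] ⇒ [24]
  UxaI (TGAAAAC, off=2): no sites
  BxoIV (CCGTAA, off=5): no sites

Pooled cuts: [24, 28, 43]

Fragment lengths:
  [0,24): 24 bp
  [24,28): 4 bp
  [28,43): 15 bp
  [43,57): 14 bp

[4,14,15,24]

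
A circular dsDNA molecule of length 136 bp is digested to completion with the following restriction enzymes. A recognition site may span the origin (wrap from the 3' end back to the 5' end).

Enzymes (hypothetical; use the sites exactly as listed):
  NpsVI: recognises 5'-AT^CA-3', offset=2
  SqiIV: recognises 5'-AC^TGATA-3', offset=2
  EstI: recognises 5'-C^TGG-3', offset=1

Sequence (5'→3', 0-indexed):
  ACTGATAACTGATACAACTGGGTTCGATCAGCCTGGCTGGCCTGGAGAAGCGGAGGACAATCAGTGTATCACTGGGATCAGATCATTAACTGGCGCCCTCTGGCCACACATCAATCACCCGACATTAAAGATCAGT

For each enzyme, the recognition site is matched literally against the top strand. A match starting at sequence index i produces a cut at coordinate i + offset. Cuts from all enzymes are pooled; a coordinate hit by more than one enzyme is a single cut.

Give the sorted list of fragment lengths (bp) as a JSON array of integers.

[3,4,4,5,5,5,6,6,7,7,8,9,10,10,11,17,19]

Site scan:
  NpsVI (ATCA, off=2): starts [26, 59, 67, 76, 81, 109, 113, 130] → cuts [28, 61, 69, 78, 83, 111, 115, 132]
  SqiIV (ACTGATA, off=2): starts [0, 7] → cuts [2, 9]
  EstI (CTGG, off=1): starts [17, 32, 36, 41, 71, 89, 99] → cuts [18, 33, 37, 42, 72, 90, 100]

All cut coordinates (distinct, sorted): [2, 9, 18, 28, 33, 37, 42, 61, 69, 72, 78, 83, 90, 100, 111, 115, 132]

Fragments:
  2→9: 7 bp
  9→18: 9 bp
  18→28: 10 bp
  28→33: 5 bp
  33→37: 4 bp
  37→42: 5 bp
  42→61: 19 bp
  61→69: 8 bp
  69→72: 3 bp
  72→78: 6 bp
  78→83: 5 bp
  83→90: 7 bp
  90→100: 10 bp
  100→111: 11 bp
  111→115: 4 bp
  115→132: 17 bp
  132→2 (wrap): 136-132+2 = 6 bp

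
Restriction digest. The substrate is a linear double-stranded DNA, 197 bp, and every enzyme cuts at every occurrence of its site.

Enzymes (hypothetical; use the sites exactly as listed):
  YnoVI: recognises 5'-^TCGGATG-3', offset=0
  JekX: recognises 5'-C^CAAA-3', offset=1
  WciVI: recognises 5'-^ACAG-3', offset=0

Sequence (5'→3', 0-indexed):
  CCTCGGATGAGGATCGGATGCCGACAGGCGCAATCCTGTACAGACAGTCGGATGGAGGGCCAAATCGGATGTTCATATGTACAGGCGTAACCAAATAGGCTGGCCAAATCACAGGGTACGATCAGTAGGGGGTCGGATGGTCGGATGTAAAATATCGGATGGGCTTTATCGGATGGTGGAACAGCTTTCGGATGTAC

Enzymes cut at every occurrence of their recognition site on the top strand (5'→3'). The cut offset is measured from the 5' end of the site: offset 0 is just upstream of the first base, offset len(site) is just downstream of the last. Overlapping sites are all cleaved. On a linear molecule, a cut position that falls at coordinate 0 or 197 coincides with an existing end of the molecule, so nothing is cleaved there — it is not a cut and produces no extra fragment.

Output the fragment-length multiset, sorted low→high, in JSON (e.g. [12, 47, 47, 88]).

Site scan:
  YnoVI TCGGATG/0: at [2, 13, 47, 64, 132, 140, 154, 168, 187] ⇒ [2, 13, 47, 64, 132, 140, 154, 168, 187]
  JekX CCAAA/1: at [59, 90, 103] ⇒ [60, 91, 104]
  WciVI ACAG/0: at [23, 39, 43, 80, 110, 180] ⇒ [23, 39, 43, 80, 110, 180]

All cut coordinates (distinct, sorted): [2, 13, 23, 39, 43, 47, 60, 64, 80, 91, 104, 110, 132, 140, 154, 168, 180, 187]

Fragment lengths:
  [0,2): 2 bp
  [2,13): 11 bp
  [13,23): 10 bp
  [23,39): 16 bp
  [39,43): 4 bp
  [43,47): 4 bp
  [47,60): 13 bp
  [60,64): 4 bp
  [64,80): 16 bp
  [80,91): 11 bp
  [91,104): 13 bp
  [104,110): 6 bp
  [110,132): 22 bp
  [132,140): 8 bp
  [140,154): 14 bp
  [154,168): 14 bp
  [168,180): 12 bp
  [180,187): 7 bp
  [187,197): 10 bp

[2,4,4,4,6,7,8,10,10,11,11,12,13,13,14,14,16,16,22]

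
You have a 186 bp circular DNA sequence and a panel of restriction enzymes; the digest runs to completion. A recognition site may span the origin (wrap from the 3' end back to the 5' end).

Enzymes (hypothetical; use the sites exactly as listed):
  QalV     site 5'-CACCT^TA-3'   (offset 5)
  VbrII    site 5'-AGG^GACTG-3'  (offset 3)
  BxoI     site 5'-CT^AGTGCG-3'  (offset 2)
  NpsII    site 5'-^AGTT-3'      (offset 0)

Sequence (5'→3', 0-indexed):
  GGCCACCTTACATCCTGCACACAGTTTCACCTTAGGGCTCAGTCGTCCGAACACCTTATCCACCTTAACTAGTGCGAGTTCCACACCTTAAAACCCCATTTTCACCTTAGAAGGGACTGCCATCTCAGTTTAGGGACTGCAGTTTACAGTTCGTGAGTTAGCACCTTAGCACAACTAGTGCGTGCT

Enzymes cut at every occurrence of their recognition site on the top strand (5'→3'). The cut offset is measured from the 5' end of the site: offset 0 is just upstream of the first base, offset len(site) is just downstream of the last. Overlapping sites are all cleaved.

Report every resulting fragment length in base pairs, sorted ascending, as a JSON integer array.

[5,6,6,7,7,8,8,9,10,10,11,12,12,14,18,19,24]

Site scan:
  QalV CACCTTA/5: at [3, 27, 51, 60, 83, 102, 161] ⇒ [8, 32, 56, 65, 88, 107, 166]
  VbrII AGGGACTG/3: at [111, 131] ⇒ [114, 134]
  BxoI CTAGTGCG/2: at [68, 174] ⇒ [70, 176]
  NpsII AGTT/0: at [22, 76, 126, 140, 147, 155] ⇒ [22, 76, 126, 140, 147, 155]

All cut coordinates (distinct, sorted): [8, 22, 32, 56, 65, 70, 76, 88, 107, 114, 126, 134, 140, 147, 155, 166, 176]

Fragment lengths:
  8→22: 14 bp
  22→32: 10 bp
  32→56: 24 bp
  56→65: 9 bp
  65→70: 5 bp
  70→76: 6 bp
  76→88: 12 bp
  88→107: 19 bp
  107→114: 7 bp
  114→126: 12 bp
  126→134: 8 bp
  134→140: 6 bp
  140→147: 7 bp
  147→155: 8 bp
  155→166: 11 bp
  166→176: 10 bp
  176→8 (wrap): 186-176+8 = 18 bp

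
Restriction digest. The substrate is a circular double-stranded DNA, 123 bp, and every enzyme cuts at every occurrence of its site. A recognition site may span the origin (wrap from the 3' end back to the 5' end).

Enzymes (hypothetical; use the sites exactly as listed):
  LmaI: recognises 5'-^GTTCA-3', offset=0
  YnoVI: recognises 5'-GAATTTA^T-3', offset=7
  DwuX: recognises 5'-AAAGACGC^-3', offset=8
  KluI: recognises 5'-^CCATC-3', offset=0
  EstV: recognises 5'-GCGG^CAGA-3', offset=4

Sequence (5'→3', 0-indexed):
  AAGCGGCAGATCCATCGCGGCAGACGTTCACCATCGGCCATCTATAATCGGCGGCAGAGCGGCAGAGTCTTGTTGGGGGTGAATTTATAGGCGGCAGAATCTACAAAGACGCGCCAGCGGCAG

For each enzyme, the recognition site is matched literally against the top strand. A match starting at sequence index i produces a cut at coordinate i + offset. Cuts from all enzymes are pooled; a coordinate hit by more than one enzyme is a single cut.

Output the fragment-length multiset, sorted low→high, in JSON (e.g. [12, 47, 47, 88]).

[5,5,5,7,7,8,8,9,9,17,18,25]

Site scan:
  LmaI (GTTCA, off=0): starts [25] → cuts [25]
  YnoVI (GAATTTAT, off=7): starts [80] → cuts [87]
  DwuX (AAAGACGC, off=8): starts [104] → cuts [112]
  KluI (CCATC, off=0): starts [11, 30, 37] → cuts [11, 30, 37]
  EstV (GCGGCAGA, off=4): starts [2, 16, 50, 58, 90, 116] → cuts [6, 20, 54, 62, 94, 120]

All cut coordinates (distinct, sorted): [6, 11, 20, 25, 30, 37, 54, 62, 87, 94, 112, 120]

Fragments:
  6→11: 5 bp
  11→20: 9 bp
  20→25: 5 bp
  25→30: 5 bp
  30→37: 7 bp
  37→54: 17 bp
  54→62: 8 bp
  62→87: 25 bp
  87→94: 7 bp
  94→112: 18 bp
  112→120: 8 bp
  120→6 (wrap): 123-120+6 = 9 bp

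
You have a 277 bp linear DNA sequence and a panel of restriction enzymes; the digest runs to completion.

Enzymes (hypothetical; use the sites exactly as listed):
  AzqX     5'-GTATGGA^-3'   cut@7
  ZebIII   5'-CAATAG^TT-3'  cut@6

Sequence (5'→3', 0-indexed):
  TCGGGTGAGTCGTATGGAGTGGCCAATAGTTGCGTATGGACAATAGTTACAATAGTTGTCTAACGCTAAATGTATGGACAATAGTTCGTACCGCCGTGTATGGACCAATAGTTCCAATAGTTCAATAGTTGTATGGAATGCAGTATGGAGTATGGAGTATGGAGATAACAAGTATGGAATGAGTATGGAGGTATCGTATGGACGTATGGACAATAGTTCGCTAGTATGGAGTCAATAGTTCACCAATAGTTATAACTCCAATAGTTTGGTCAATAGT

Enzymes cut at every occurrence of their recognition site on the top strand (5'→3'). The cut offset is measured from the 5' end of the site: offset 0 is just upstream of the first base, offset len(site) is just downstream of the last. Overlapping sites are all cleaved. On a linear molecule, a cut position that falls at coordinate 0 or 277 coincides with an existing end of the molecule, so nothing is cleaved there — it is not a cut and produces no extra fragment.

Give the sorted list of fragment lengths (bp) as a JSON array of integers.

Site scan:
  AzqX GTATGGA/7: at [11, 33, 71, 97, 130, 142, 149, 156, 171, 182, 195, 203, 223] ⇒ [18, 40, 78, 104, 137, 149, 156, 163, 178, 189, 202, 210, 230]
  ZebIII CAATAGTT/6: at [23, 40, 49, 78, 105, 114, 122, 210, 232, 243, 258] ⇒ [29, 46, 55, 84, 111, 120, 128, 216, 238, 249, 264]

Pooled cuts: [18, 29, 40, 46, 55, 78, 84, 104, 111, 120, 128, 137, 149, 156, 163, 178, 189, 202, 210, 216, 230, 238, 249, 264]

Fragment lengths:
  [0,18): 18 bp
  [18,29): 11 bp
  [29,40): 11 bp
  [40,46): 6 bp
  [46,55): 9 bp
  [55,78): 23 bp
  [78,84): 6 bp
  [84,104): 20 bp
  [104,111): 7 bp
  [111,120): 9 bp
  [120,128): 8 bp
  [128,137): 9 bp
  [137,149): 12 bp
  [149,156): 7 bp
  [156,163): 7 bp
  [163,178): 15 bp
  [178,189): 11 bp
  [189,202): 13 bp
  [202,210): 8 bp
  [210,216): 6 bp
  [216,230): 14 bp
  [230,238): 8 bp
  [238,249): 11 bp
  [249,264): 15 bp
  [264,277): 13 bp

[6,6,6,7,7,7,8,8,8,9,9,9,11,11,11,11,12,13,13,14,15,15,18,20,23]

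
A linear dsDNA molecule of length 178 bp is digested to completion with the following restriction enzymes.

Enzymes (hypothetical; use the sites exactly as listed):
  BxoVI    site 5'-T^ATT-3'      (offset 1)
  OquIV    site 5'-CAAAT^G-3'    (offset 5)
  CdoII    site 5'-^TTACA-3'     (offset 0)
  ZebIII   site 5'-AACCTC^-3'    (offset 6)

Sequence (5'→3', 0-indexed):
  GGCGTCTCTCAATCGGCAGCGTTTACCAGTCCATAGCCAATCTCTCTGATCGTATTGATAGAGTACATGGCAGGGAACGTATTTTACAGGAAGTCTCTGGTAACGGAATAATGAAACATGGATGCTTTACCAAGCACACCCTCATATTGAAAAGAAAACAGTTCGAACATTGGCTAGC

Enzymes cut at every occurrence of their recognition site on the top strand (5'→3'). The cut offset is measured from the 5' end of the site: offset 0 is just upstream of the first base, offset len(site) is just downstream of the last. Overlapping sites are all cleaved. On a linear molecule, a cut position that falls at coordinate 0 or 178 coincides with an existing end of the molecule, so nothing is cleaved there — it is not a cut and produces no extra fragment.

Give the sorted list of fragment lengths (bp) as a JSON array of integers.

[3,27,33,53,62]

Per-enzyme occurrences:
  BxoVI TATT/1: at [52, 79, 144] ⇒ [53, 80, 145]
  OquIV (CAAATG, off=5): no sites
  CdoII TTACA/0: at [83] ⇒ [83]
  ZebIII (AACCTC, off=6): no sites

All cut coordinates (distinct, sorted): [53, 80, 83, 145]

Fragments:
  [0,53): 53 bp
  [53,80): 27 bp
  [80,83): 3 bp
  [83,145): 62 bp
  [145,178): 33 bp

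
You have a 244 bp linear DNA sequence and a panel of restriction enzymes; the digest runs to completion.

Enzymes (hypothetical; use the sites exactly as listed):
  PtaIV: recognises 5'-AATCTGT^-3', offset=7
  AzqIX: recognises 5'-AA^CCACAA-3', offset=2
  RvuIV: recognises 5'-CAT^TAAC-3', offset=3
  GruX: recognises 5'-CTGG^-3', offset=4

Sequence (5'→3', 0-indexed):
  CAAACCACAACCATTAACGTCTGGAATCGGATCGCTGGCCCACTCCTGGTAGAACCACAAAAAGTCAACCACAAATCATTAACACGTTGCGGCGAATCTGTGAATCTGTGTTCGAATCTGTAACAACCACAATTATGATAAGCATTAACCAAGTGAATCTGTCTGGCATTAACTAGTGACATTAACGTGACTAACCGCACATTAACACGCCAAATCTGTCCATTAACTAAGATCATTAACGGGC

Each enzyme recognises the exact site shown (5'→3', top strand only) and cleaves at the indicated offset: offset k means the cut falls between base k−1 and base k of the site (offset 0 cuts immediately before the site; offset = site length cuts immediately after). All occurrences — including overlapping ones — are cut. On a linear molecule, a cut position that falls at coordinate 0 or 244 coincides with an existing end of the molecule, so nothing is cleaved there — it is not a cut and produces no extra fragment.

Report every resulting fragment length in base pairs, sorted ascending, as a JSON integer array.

[3,4,4,4,5,5,8,8,10,10,11,11,12,13,13,14,14,17,17,19,20,22]

Scan for sites:
  PtaIV (AATCTGT, off=7): starts [94, 102, 114, 155, 212] → cuts [101, 109, 121, 162, 219]
  AzqIX (AACCACAA, off=2): starts [2, 52, 66, 124] → cuts [4, 54, 68, 126]
  RvuIV (CATTAAC, off=3): starts [11, 76, 142, 166, 179, 199, 220, 233] → cuts [14, 79, 145, 169, 182, 202, 223, 236]
  GruX (CTGG, off=4): starts [20, 34, 45, 162] → cuts [24, 38, 49, 166]

All cut coordinates (distinct, sorted): [4, 14, 24, 38, 49, 54, 68, 79, 101, 109, 121, 126, 145, 162, 166, 169, 182, 202, 219, 223, 236]

Fragment lengths:
  [0,4): 4 bp
  [4,14): 10 bp
  [14,24): 10 bp
  [24,38): 14 bp
  [38,49): 11 bp
  [49,54): 5 bp
  [54,68): 14 bp
  [68,79): 11 bp
  [79,101): 22 bp
  [101,109): 8 bp
  [109,121): 12 bp
  [121,126): 5 bp
  [126,145): 19 bp
  [145,162): 17 bp
  [162,166): 4 bp
  [166,169): 3 bp
  [169,182): 13 bp
  [182,202): 20 bp
  [202,219): 17 bp
  [219,223): 4 bp
  [223,236): 13 bp
  [236,244): 8 bp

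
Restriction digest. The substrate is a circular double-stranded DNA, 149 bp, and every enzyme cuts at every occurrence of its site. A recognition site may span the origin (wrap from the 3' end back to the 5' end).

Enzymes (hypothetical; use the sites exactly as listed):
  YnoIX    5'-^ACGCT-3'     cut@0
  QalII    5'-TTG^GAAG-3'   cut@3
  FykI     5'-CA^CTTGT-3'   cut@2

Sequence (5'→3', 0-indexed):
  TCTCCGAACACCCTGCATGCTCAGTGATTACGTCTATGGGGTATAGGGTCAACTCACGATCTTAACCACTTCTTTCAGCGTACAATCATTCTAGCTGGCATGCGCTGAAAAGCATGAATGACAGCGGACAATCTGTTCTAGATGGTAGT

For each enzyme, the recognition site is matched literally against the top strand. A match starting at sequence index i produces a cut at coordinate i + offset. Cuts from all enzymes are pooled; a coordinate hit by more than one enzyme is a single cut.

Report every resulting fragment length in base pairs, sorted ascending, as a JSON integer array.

Scan for sites:
  YnoIX (ACGCT, off=0): no sites
  QalII (TTGGAAG, off=3): no sites
  FykI (CACTTGT, off=2): no sites

All cut coordinates (distinct, sorted): ∅

Fragments:
  no cuts → one circular fragment of 149 bp

[149]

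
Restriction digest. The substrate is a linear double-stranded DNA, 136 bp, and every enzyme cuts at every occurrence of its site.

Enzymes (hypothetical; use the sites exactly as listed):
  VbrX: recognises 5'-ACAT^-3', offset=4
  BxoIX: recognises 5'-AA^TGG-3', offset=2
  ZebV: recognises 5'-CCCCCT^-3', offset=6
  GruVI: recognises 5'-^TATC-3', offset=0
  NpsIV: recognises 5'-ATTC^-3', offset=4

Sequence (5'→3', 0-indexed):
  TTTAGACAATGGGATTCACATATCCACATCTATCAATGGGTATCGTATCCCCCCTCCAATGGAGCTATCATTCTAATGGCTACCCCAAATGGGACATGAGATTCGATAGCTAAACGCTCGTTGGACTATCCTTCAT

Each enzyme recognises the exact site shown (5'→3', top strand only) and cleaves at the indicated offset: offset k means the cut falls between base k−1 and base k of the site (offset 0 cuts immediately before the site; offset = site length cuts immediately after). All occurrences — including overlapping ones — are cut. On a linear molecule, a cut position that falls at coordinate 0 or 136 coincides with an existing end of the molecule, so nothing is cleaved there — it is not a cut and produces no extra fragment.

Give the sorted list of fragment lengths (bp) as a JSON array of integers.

Per-enzyme occurrences:
  VbrX ACAT/4: at [17, 25, 93] ⇒ [21, 29, 97]
  BxoIX AATGG/2: at [7, 34, 57, 74, 87] ⇒ [9, 36, 59, 76, 89]
  ZebV CCCCCT/6: at [49] ⇒ [55]
  GruVI TATC/0: at [20, 30, 40, 45, 65, 126] ⇒ [20, 30, 40, 45, 65, 126]
  NpsIV ATTC/4: at [13, 69, 100] ⇒ [17, 73, 104]

All cut coordinates (distinct, sorted): [9, 17, 20, 21, 29, 30, 36, 40, 45, 55, 59, 65, 73, 76, 89, 97, 104, 126]

Fragment lengths:
  [0,9): 9 bp
  [9,17): 8 bp
  [17,20): 3 bp
  [20,21): 1 bp
  [21,29): 8 bp
  [29,30): 1 bp
  [30,36): 6 bp
  [36,40): 4 bp
  [40,45): 5 bp
  [45,55): 10 bp
  [55,59): 4 bp
  [59,65): 6 bp
  [65,73): 8 bp
  [73,76): 3 bp
  [76,89): 13 bp
  [89,97): 8 bp
  [97,104): 7 bp
  [104,126): 22 bp
  [126,136): 10 bp

[1,1,3,3,4,4,5,6,6,7,8,8,8,8,9,10,10,13,22]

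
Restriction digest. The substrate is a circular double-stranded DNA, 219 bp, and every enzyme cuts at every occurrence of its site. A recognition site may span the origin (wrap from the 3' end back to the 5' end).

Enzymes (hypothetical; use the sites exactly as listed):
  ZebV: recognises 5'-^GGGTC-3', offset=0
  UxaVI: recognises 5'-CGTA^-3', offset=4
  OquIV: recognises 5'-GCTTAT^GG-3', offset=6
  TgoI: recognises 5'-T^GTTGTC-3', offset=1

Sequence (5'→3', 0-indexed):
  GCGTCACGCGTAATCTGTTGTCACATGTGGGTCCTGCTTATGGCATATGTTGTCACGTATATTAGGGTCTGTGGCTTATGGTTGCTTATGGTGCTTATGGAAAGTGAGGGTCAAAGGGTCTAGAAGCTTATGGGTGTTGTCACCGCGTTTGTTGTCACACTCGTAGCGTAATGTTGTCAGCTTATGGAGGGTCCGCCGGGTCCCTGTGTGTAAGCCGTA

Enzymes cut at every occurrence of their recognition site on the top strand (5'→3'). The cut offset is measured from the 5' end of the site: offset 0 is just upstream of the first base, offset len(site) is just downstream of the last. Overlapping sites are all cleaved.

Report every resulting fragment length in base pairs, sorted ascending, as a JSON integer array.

Site scan:
  ZebV (GGGTC, off=0): starts [28, 64, 107, 115, 188, 197] → cuts [28, 64, 107, 115, 188, 197]
  UxaVI (CGTA, off=4): starts [8, 55, 161, 166, 215] → cuts [0, 12, 59, 165, 170]
  OquIV (GCTTATGG, off=6): starts [35, 73, 83, 92, 125, 179] → cuts [41, 79, 89, 98, 131, 185]
  TgoI (TGTTGTC, off=1): starts [15, 47, 134, 149, 171] → cuts [16, 48, 135, 150, 172]

Pooled cuts: [0, 12, 16, 28, 41, 48, 59, 64, 79, 89, 98, 107, 115, 131, 135, 150, 165, 170, 172, 185, 188, 197]

Fragment lengths:
  0→12: 12 bp
  12→16: 4 bp
  16→28: 12 bp
  28→41: 13 bp
  41→48: 7 bp
  48→59: 11 bp
  59→64: 5 bp
  64→79: 15 bp
  79→89: 10 bp
  89→98: 9 bp
  98→107: 9 bp
  107→115: 8 bp
  115→131: 16 bp
  131→135: 4 bp
  135→150: 15 bp
  150→165: 15 bp
  165→170: 5 bp
  170→172: 2 bp
  172→185: 13 bp
  185→188: 3 bp
  188→197: 9 bp
  197→0 (wrap): 219-197+0 = 22 bp

[2,3,4,4,5,5,7,8,9,9,9,10,11,12,12,13,13,15,15,15,16,22]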